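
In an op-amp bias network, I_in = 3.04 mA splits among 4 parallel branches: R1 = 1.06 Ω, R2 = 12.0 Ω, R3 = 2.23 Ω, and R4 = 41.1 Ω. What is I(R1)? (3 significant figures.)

I ≈ 1.91 mA

ΣG = 1/1.06 + 1/12.0 + 1/2.23 + 1/41.1 = 1.499.
R1 takes the fraction G_k/ΣG = 0.9434/1.499 = 0.6291, so I = 3.04 × 0.6291 = 1.913 mA.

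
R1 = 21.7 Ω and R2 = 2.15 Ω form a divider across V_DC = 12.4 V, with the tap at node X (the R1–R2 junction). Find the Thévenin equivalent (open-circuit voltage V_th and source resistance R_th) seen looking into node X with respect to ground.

With X open, the divider is unloaded: V_th = 12.4 × 2.15/23.85 = 1.118 V.
With V_DC suppressed (replaced by a short), R_th = R1 ‖ R2 = (21.70 × 2.15)/(21.70 + 2.15) = 1.956 Ω.

V_th ≈ 1.12 V, R_th ≈ 1.96 Ω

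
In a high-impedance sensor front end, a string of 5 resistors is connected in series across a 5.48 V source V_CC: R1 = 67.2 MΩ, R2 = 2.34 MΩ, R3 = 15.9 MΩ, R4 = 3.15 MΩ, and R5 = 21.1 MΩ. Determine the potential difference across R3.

V ≈ 0.794 V

ΣR = 67.2 + 2.34 + 15.9 + 3.15 + 21.1 = 109.7 MΩ.
V = V_CC · R/ΣR = 5.48 × 0.1450 = 0.7943 V.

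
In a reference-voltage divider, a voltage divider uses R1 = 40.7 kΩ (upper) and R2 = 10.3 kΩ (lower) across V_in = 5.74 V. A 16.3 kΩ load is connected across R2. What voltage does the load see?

First combine the lower leg with the load: R2 ‖ R_L = 6.312 kΩ.
Voltage divider with the loaded lower leg: V_out = 5.74 × 6.312/(40.7 + 6.312) = 5.74 × 0.1343 = 0.7706 V.

V_out ≈ 0.771 V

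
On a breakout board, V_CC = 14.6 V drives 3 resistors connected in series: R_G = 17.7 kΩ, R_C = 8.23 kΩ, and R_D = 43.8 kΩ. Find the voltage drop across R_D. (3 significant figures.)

Series total: ΣR = 17.7 + 8.23 + 43.8 = 69.73 kΩ.
By the voltage-divider rule, V = 14.6 × 43.80/69.73 = 9.171 V.

V ≈ 9.17 V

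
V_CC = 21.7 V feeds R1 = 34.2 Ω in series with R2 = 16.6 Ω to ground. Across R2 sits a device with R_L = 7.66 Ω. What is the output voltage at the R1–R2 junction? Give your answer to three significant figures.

The load sits in parallel with R2, giving an effective lower resistance R2' = R2·R_L/(R2+R_L) = 5.241 Ω.
Then V_out = V_CC · R2'/(R1 + R2') = 21.7 × 5.241/39.44 = 2.884 V.

V_out ≈ 2.88 V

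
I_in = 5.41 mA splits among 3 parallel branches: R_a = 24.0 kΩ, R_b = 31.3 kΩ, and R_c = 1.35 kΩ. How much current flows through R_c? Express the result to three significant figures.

I ≈ 4.92 mA

Total conductance ΣG = 1/24.0 + 1/31.3 + 1/1.35 = 0.8144 (units of 1/kΩ).
By the current-divider rule, I = I_in · G_k/ΣG = 5.41 × 0.9096 = 4.921 mA.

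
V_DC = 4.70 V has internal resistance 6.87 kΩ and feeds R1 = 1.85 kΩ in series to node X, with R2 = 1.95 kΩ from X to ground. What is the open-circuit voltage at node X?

R1' = 6.87 + 1.85 = 8.720 kΩ (source resistance + R1).
Open-circuit (no load on X): V_th = V_DC · R2/(R1' + R2) = 4.70 × 1.95/(8.720 + 1.95) = 0.8590 V.

V_th ≈ 0.859 V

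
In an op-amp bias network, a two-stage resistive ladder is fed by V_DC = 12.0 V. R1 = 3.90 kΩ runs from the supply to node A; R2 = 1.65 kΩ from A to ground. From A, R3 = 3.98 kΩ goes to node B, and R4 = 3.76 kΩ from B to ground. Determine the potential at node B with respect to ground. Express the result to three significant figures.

V_B ≈ 1.51 V

Looking into the second stage from A: R3 + R4 = 7.740 kΩ appears in parallel with R2.
R2 ‖ (R3+R4) = 1.360 kΩ.
So V_A = 12.0 × 0.2586 = 3.103 V.
Then the unloaded second divider: V_B = V_A × R4/(R3+R4) = 3.103 × 0.4858 = 1.507 V.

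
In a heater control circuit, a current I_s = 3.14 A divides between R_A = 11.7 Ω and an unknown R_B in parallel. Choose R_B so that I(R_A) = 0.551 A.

R_B ≈ 2.49 Ω

Two-branch current divider: I_A = I_s · R_B/(R_A + R_B).
0.551/3.14 = R_B/(R_A + R_B) → R_B = R_A · (0.1755)/(1 − 0.1755) = 11.7 × 0.2128 = 2.490 Ω.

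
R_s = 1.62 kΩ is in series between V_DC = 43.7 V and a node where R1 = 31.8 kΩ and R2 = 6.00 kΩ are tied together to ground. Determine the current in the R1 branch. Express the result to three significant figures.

I ≈ 1.04 mA

Parallel bank: R_p = 1/(1/31.8 + 1/6.00) = 5.048 kΩ.
V_A by voltage divider: V_A = 43.7 × 5.048/(1.62 + 5.048) = 33.08 V.
Branch current I = V_A/R1 = 33.08/31.8 = 1.040 mA.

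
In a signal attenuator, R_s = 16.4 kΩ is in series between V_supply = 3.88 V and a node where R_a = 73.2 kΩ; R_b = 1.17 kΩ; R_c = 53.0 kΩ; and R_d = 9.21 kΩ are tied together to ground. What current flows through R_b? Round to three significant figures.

I ≈ 0.191 mA

Equivalent of the parallel group: R_p = 1.004 kΩ.
V_A = 3.88 × 1.004/17.40 = 0.2239 V.
Branch current I = V_A/R_b = 0.2239/1.17 = 0.1913 mA.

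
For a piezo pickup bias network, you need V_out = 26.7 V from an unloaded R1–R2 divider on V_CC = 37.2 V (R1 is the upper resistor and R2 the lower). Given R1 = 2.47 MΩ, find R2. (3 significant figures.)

Required fraction k = V_out/V_CC = 0.7177.
R2 = R1 · 0.7177/(1 − 0.7177) = 6.281 MΩ.

R2 ≈ 6.28 MΩ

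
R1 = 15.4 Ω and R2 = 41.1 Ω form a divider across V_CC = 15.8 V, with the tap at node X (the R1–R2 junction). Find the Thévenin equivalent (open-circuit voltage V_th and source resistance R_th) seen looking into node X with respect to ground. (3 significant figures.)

V_th is the unloaded tap voltage: V_CC · R2/(R1+R2) = 15.8 × 0.7274 = 11.49 V.
Zeroing V_CC shorts the top of R1 to ground, so R_th = R1 ‖ R2 = 11.20 Ω.

V_th ≈ 11.5 V, R_th ≈ 11.2 Ω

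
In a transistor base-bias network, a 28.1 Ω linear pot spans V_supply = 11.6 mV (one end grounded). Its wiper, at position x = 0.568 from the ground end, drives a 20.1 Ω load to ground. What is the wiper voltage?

V_out ≈ 4.91 mV

Split the track: R_lower = x·R_p = 15.96 Ω, R_upper = (1−x)·R_p = 12.14 Ω.
Lower segment in parallel with the load: 15.96 ‖ 20.1 = 8.896 Ω.
V_out = 11.6 × 8.896/(12.14 + 8.896) = 4.906 mV.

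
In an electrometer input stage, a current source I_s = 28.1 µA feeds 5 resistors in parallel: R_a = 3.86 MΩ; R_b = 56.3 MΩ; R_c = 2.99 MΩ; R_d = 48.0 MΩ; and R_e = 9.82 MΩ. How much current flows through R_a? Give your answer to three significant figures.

I ≈ 9.92 µA

Total conductance ΣG = 1/3.86 + 1/56.3 + 1/2.99 + 1/48.0 + 1/9.82 = 0.7339 (units of 1/MΩ).
By the current-divider rule, I = I_s · G_k/ΣG = 28.1 × 0.3530 = 9.919 µA.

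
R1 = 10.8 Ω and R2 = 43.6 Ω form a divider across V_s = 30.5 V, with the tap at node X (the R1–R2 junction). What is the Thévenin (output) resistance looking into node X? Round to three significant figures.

Looking into X with the source shorted: R_th = R1·R2/(R1+R2) = 10.80 × 43.6/54.40 = 8.656 Ω.

R_th ≈ 8.66 Ω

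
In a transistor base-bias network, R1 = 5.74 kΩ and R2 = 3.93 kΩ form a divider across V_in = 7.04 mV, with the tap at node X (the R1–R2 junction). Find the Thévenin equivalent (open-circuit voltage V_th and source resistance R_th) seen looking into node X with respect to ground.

V_th ≈ 2.86 mV, R_th ≈ 2.33 kΩ

V_th is the unloaded tap voltage: V_in · R2/(R1+R2) = 7.04 × 0.4064 = 2.861 mV.
Looking into X with the source shorted: R_th = R1·R2/(R1+R2) = 5.740 × 3.93/9.670 = 2.333 kΩ.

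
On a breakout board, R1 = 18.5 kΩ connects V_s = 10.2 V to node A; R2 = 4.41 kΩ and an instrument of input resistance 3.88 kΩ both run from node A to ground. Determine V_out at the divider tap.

R2 ‖ R_L = (4.41 × 3.88)/(4.41 + 3.88) = 2.064 kΩ.
Now apply the divider: V_out = 10.2 × 0.1004 = 1.024 V.

V_out ≈ 1.02 V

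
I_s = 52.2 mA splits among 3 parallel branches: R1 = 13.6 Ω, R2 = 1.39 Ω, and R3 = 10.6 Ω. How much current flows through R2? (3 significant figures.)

I ≈ 42.3 mA

Total conductance ΣG = 1/13.6 + 1/1.39 + 1/10.6 = 0.8873 (units of 1/Ω).
Current divider: I(R2) = I_s · G_k/ΣG = 52.2 × (0.7194/0.8873) = 52.2 × 0.8108 = 42.32 mA.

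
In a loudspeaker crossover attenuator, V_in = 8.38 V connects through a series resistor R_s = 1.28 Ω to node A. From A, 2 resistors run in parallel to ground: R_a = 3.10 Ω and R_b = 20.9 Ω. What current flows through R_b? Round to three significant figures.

I ≈ 0.272 A

Equivalent of the parallel group: R_p = 2.700 Ω.
Node voltage V_A = V_in · R_p/(R_s + R_p) = 8.38 × 0.6784 = 5.685 V.
Branch current I = V_A/R_b = 5.685/20.9 = 0.2720 A.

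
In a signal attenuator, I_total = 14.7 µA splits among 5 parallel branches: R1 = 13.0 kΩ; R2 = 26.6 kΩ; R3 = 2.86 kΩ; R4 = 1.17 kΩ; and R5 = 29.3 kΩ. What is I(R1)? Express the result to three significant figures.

I ≈ 0.836 µA

ΣG = 1/13.0 + 1/26.6 + 1/2.86 + 1/1.17 + 1/29.3 = 1.353.
By the current-divider rule, I = I_total · G_k/ΣG = 14.7 × 0.05685 = 0.8358 µA.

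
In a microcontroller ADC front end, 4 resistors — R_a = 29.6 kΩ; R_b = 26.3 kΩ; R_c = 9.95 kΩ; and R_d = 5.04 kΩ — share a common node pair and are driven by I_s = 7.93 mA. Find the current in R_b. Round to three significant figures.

Total conductance ΣG = 1/29.6 + 1/26.3 + 1/9.95 + 1/5.04 = 0.3707 (units of 1/kΩ).
By the current-divider rule, I = I_s · G_k/ΣG = 7.93 × 0.1026 = 0.8133 mA.

I ≈ 0.813 mA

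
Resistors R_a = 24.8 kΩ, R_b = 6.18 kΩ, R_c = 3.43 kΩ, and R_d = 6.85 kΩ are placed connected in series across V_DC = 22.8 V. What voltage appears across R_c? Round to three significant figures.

V ≈ 1.90 V

Total series resistance ΣR = 24.8 + 6.18 + 3.43 + 6.85 = 41.26 kΩ.
By the voltage-divider rule, V = 22.8 × 3.430/41.26 = 1.895 V.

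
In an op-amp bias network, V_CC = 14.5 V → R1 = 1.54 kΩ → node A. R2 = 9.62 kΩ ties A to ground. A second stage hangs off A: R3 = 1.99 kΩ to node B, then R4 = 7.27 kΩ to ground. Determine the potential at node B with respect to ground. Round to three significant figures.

V_B ≈ 8.58 V

Looking into the second stage from A: R3 + R4 = 9.260 kΩ appears in parallel with R2.
Effective lower resistance at A: R2 ‖ 9.260 = 4.718 kΩ.
First divider: V_A = V_CC · 4.718/(1.54 + 4.718) = 10.93 V.
Stage 2 is unloaded, so V_B = V_A · R4/(R3+R4) = 10.93 × 7.27/9.260 = 8.583 V.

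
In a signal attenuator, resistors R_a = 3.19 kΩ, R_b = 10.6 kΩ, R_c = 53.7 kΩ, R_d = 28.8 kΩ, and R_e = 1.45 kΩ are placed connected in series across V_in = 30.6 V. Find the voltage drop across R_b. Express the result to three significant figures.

V ≈ 3.32 V

ΣR = 3.19 + 10.6 + 53.7 + 28.8 + 1.45 = 97.74 kΩ.
By the voltage-divider rule, V = 30.6 × 10.60/97.74 = 3.319 V.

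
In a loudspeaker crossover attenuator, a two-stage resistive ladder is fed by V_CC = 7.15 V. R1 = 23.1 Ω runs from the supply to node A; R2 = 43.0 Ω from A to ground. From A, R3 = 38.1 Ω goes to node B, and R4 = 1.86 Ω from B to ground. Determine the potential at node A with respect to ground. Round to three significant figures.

V_A ≈ 3.38 V

Looking into the second stage from A: R3 + R4 = 39.96 Ω appears in parallel with R2.
Effective lower resistance at A: R2 ‖ 39.96 = 20.71 Ω.
First divider: V_A = V_CC · 20.71/(23.1 + 20.71) = 3.380 V.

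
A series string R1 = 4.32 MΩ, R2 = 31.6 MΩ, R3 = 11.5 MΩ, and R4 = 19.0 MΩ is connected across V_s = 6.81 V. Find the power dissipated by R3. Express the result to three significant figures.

ΣR = 66.42 MΩ → I = 6.81/66.42 = 0.1025 µA.
P(R3) = I²·R3 = (0.1025)² × 11.5 = 0.1209 µW.

P ≈ 0.121 µW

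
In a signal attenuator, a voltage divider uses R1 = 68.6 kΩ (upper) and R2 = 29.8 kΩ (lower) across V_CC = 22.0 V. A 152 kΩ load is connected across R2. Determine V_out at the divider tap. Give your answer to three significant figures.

V_out ≈ 5.86 V

R2 ‖ R_L = (29.8 × 152)/(29.8 + 152) = 24.92 kΩ.
Now apply the divider: V_out = 22.0 × 0.2664 = 5.861 V.
(Unloaded it would be 6.66 V; the load pulls it down.)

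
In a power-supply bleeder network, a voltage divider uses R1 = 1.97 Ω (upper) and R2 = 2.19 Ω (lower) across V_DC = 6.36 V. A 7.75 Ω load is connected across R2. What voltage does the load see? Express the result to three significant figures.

V_out ≈ 2.95 V

First combine the lower leg with the load: R2 ‖ R_L = 1.707 Ω.
Now apply the divider: V_out = 6.36 × 0.4643 = 2.953 V.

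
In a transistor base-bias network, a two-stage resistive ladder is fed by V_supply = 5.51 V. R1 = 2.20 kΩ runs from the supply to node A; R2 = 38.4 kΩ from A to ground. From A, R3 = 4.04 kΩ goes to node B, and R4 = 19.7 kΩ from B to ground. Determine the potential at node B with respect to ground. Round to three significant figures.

V_B ≈ 3.98 V

The second stage (R3 + R4 = 23.74 kΩ) loads node A in parallel with R2.
Effective lower resistance at A: R2 ‖ 23.74 = 14.67 kΩ.
First divider: V_A = V_supply · 14.67/(2.20 + 14.67) = 4.791 V.
V_B = V_A × 0.8298 = 3.976 V.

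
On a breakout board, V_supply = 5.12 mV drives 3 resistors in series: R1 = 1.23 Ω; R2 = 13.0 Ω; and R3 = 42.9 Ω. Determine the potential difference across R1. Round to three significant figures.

V ≈ 0.110 mV

Total series resistance ΣR = 1.23 + 13.0 + 42.9 = 57.13 Ω.
V = V_supply · R/ΣR = 5.12 × 0.02153 = 0.1102 mV.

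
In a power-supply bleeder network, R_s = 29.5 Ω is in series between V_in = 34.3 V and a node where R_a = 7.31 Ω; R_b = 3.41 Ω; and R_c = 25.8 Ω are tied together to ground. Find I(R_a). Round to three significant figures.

I ≈ 0.316 A

Equivalent of the parallel group: R_p = 2.133 Ω.
V_A = 34.3 × 2.133/31.63 = 2.313 V.
Branch current I = V_A/R_a = 2.313/7.31 = 0.3164 A.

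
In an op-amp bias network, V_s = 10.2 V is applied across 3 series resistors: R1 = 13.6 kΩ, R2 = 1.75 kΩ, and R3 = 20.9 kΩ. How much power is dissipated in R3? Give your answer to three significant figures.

The common current is I = 10.2/36.25 = 0.2814 mA.
V(R3) = I·R = 5.881 V; P = V·I = 5.881 × 0.2814 = 1.655 mW.

P ≈ 1.65 mW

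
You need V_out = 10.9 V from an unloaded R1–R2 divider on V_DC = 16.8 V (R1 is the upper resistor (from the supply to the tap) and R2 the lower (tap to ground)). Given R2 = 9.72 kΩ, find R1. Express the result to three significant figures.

R1 ≈ 5.26 kΩ

Required fraction k = V_out/V_DC = 0.6488.
Rearranging, R1 = R2·(1−k)/k = 9.72 × 0.5413 = 5.261 kΩ.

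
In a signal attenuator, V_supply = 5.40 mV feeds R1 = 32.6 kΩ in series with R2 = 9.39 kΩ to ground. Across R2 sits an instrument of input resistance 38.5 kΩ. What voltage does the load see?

V_out ≈ 1.02 mV

The load sits in parallel with R2, giving an effective lower resistance R2' = R2·R_L/(R2+R_L) = 7.549 kΩ.
Then V_out = V_supply · R2'/(R1 + R2') = 5.40 × 7.549/40.15 = 1.015 mV.
(Unloaded it would be 1.21 mV; the load pulls it down.)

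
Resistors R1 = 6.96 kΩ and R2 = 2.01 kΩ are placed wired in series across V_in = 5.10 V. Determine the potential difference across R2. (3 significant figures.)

V ≈ 1.14 V

Series total: ΣR = 6.96 + 2.01 = 8.970 kΩ.
V = V_in · R/ΣR = 5.10 × 0.2241 = 1.143 V.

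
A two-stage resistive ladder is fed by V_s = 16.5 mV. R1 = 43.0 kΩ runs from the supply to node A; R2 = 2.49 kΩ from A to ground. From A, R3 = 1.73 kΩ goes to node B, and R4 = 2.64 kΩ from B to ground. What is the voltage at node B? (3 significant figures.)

Node A sees R2 in parallel with the series input of stage 2, R3 + R4 = 4.370 kΩ.
Effective lower resistance at A: R2 ‖ 4.370 = 1.586 kΩ.
So V_A = 16.5 × 0.03558 = 0.5870 mV.
Stage 2 is unloaded, so V_B = V_A · R4/(R3+R4) = 0.5870 × 2.64/4.370 = 0.3546 mV.

V_B ≈ 0.355 mV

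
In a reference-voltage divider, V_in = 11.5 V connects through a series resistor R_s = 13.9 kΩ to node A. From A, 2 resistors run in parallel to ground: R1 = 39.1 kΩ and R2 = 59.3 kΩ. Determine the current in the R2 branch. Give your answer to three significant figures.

Parallel bank: R_p = 1/(1/39.1 + 1/59.3) = 23.56 kΩ.
V_A = 11.5 × 23.56/37.46 = 7.233 V.
Branch current I = V_A/R2 = 7.233/59.3 = 0.1220 mA.

I ≈ 0.122 mA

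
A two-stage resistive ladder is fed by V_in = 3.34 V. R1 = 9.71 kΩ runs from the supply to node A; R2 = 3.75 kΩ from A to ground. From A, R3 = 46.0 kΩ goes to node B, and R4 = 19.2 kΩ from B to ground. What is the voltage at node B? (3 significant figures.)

V_B ≈ 0.263 V

The second stage (R3 + R4 = 65.20 kΩ) loads node A in parallel with R2.
Effective lower resistance at A: R2 ‖ 65.20 = 3.546 kΩ.
First divider: V_A = V_in · 3.546/(9.71 + 3.546) = 0.8935 V.
Then the unloaded second divider: V_B = V_A × R4/(R3+R4) = 0.8935 × 0.2945 = 0.2631 V.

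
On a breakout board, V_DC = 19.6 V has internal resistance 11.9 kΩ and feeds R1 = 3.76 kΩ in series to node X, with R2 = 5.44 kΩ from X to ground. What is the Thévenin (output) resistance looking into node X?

R_th ≈ 4.04 kΩ

R1' = 11.9 + 3.76 = 15.66 kΩ (source resistance + R1).
Zeroing V_DC shorts the top of R1' to ground, so R_th = R1' ‖ R2 = 4.037 kΩ.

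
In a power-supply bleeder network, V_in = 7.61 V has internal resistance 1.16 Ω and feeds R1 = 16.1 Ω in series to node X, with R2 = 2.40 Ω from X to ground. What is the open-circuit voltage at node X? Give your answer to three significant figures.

V_th ≈ 0.929 V

R1' = 1.16 + 16.1 = 17.26 Ω (source resistance + R1).
Open-circuit (no load on X): V_th = V_in · R2/(R1' + R2) = 7.61 × 2.40/(17.26 + 2.40) = 0.9290 V.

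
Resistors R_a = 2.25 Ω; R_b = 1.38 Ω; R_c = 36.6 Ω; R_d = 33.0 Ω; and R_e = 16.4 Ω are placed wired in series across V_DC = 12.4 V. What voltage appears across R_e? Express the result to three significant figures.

Series total: ΣR = 2.25 + 1.38 + 36.6 + 33.0 + 16.4 = 89.63 Ω.
V = V_DC · R/ΣR = 12.4 × 0.1830 = 2.269 V.

V ≈ 2.27 V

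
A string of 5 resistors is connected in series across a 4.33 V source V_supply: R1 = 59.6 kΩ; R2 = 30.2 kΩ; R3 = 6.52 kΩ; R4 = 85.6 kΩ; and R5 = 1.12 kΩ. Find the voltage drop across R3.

V ≈ 0.154 V

Series total: ΣR = 59.6 + 30.2 + 6.52 + 85.6 + 1.12 = 183.0 kΩ.
Voltage divider: V = V_supply · (6.520 / 183.0) = 4.33 × 0.03562 = 0.1542 V.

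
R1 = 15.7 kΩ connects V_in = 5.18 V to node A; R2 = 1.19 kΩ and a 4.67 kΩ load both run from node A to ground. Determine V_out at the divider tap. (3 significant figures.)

V_out ≈ 0.295 V

First combine the lower leg with the load: R2 ‖ R_L = 0.9483 kΩ.
Voltage divider with the loaded lower leg: V_out = 5.18 × 0.9483/(15.7 + 0.9483) = 5.18 × 0.05696 = 0.2951 V.
(Unloaded it would be 0.365 V; the load pulls it down.)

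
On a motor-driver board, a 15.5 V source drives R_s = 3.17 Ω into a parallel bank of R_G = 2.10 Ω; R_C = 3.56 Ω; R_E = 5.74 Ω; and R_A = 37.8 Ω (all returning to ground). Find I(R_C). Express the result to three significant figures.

I ≈ 1.08 A

Equivalent of the parallel group: R_p = 1.044 Ω.
Node voltage V_A = V_CC · R_p/(R_s + R_p) = 15.5 × 0.2478 = 3.840 V.
I(R_C) = V_A / R_C = 3.840/3.56 = 1.079 A.
(Check via current divider: I_total = 3.678 A; share G_k/ΣG = 0.2933 → same result.)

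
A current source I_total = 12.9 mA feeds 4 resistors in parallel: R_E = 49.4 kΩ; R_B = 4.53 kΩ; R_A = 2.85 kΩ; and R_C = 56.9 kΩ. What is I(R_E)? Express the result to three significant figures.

I ≈ 0.428 mA

Conductances: ΣG = 1/49.4 + 1/4.53 + 1/2.85 + 1/56.9 = 0.6094 (1/kΩ).
Current divider: I(R_E) = I_total · G_k/ΣG = 12.9 × (0.02024/0.6094) = 12.9 × 0.03322 = 0.4285 mA.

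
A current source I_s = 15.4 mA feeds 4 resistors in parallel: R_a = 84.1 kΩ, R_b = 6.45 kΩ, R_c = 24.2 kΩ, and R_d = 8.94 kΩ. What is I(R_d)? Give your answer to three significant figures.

I ≈ 5.38 mA

Total conductance ΣG = 1/84.1 + 1/6.45 + 1/24.2 + 1/8.94 = 0.3201 (units of 1/kΩ).
Current divider: I(R_d) = I_s · G_k/ΣG = 15.4 × (0.1119/0.3201) = 15.4 × 0.3494 = 5.381 mA.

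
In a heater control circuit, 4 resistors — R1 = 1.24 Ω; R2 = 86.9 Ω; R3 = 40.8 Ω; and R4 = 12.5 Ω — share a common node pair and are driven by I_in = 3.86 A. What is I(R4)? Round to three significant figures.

ΣG = 1/1.24 + 1/86.9 + 1/40.8 + 1/12.5 = 0.9225.
Current divider: I(R4) = I_in · G_k/ΣG = 3.86 × (0.08000/0.9225) = 3.86 × 0.08672 = 0.3348 A.

I ≈ 0.335 A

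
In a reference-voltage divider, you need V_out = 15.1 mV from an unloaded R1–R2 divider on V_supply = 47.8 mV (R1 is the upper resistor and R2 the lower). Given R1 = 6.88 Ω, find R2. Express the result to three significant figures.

The divider ratio is R2/(R1+R2) = 15.1/47.8 = 0.3159.
R2 = R1 · 0.3159/(1 − 0.3159) = 3.177 Ω.

R2 ≈ 3.18 Ω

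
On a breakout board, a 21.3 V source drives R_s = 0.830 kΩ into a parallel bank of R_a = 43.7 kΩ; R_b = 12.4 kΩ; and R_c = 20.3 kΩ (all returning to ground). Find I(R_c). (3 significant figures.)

Equivalent of the parallel group: R_p = 6.545 kΩ.
V_A = 21.3 × 6.545/7.375 = 18.90 V.
Branch current I = V_A/R_c = 18.90/20.3 = 0.9312 mA.

I ≈ 0.931 mA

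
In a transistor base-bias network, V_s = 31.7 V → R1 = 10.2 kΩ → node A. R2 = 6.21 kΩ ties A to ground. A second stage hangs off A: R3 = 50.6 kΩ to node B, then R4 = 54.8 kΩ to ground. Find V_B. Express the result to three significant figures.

Node A sees R2 in parallel with the series input of stage 2, R3 + R4 = 105.4 kΩ.
Effective lower resistance at A: R2 ‖ 105.4 = 5.864 kΩ.
So V_A = 31.7 × 0.3651 = 11.57 V.
V_B = V_A × 0.5199 = 6.017 V.

V_B ≈ 6.02 V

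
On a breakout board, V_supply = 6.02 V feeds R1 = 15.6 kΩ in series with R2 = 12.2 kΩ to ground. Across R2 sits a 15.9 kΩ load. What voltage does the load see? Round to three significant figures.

First combine the lower leg with the load: R2 ‖ R_L = 6.903 kΩ.
Then V_out = V_supply · R2'/(R1 + R2') = 6.02 × 6.903/22.50 = 1.847 V.

V_out ≈ 1.85 V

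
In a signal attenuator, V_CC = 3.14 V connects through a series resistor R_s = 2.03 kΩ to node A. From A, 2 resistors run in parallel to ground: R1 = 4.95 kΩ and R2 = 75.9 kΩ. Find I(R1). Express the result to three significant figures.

I ≈ 0.441 mA

Equivalent of the parallel group: R_p = 4.647 kΩ.
V_A by voltage divider: V_A = 3.14 × 4.647/(2.03 + 4.647) = 2.185 V.
I(R1) = V_A / R1 = 2.185/4.95 = 0.4415 mA.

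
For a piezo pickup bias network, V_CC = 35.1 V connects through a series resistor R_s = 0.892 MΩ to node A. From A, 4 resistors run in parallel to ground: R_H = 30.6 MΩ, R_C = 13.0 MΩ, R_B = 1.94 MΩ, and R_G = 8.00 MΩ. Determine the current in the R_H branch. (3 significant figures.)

Combine the parallel branches: R_p = (1/30.6 + 1/13.0 + 1/1.94 + 1/8.00)⁻¹ = 1.333 MΩ.
V_A = 35.1 × 1.333/2.225 = 21.03 V.
I(R_H) = V_A / R_H = 21.03/30.6 = 0.6872 µA.
(Equivalently: I_total = 15.77 µA, then current-divider fraction G_k/ΣG = 0.04357.)

I ≈ 0.687 µA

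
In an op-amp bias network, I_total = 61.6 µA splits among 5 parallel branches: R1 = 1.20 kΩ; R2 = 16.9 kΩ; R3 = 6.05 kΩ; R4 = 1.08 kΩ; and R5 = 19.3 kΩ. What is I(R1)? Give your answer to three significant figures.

I ≈ 25.2 µA

Conductances: ΣG = 1/1.20 + 1/16.9 + 1/6.05 + 1/1.08 + 1/19.3 = 2.036 (1/kΩ).
By the current-divider rule, I = I_total · G_k/ΣG = 61.6 × 0.4094 = 25.22 µA.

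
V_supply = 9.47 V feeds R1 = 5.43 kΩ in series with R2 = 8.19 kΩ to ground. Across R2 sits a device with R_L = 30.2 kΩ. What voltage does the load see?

The load sits in parallel with R2, giving an effective lower resistance R2' = R2·R_L/(R2+R_L) = 6.443 kΩ.
Then V_out = V_supply · R2'/(R1 + R2') = 9.47 × 6.443/11.87 = 5.139 V.

V_out ≈ 5.14 V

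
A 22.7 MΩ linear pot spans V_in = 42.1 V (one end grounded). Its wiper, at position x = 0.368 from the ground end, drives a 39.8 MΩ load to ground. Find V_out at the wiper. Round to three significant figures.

V_out ≈ 13.7 V

Lower segment x·R_p = 8.354 MΩ; upper segment (1−x)·R_p = 14.35 MΩ.
Lower segment in parallel with the load: 8.354 ‖ 39.8 = 6.904 MΩ.
V_out = 42.1 × 6.904/(14.35 + 6.904) = 13.68 V.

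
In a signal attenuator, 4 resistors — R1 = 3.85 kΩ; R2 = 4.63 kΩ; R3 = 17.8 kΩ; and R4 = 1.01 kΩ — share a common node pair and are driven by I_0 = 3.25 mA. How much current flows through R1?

Conductances: ΣG = 1/3.85 + 1/4.63 + 1/17.8 + 1/1.01 = 1.522 (1/kΩ).
R1 takes the fraction G_k/ΣG = 0.2597/1.522 = 0.1707, so I = 3.25 × 0.1707 = 0.5546 mA.

I ≈ 0.555 mA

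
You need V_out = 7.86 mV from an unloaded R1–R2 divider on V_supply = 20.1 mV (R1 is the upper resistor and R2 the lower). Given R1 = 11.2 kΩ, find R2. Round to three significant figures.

The divider ratio is R2/(R1+R2) = 7.86/20.1 = 0.3910.
So R2 = R1 · V_out/(V_supply − V_out) = 11.2 × 7.86/(20.1 − 7.86) = 11.2 × 0.6422 = 7.192 kΩ.

R2 ≈ 7.19 kΩ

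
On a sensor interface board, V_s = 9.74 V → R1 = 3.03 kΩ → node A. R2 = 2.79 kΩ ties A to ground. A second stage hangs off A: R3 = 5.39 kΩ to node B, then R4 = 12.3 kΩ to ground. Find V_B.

Looking into the second stage from A: R3 + R4 = 17.69 kΩ appears in parallel with R2.
Effective lower resistance at A: R2 ‖ 17.69 = 2.410 kΩ.
V_A = 9.74 × 2.410/(3.03 + 2.410) = 4.315 V.
Stage 2 is unloaded, so V_B = V_A · R4/(R3+R4) = 4.315 × 12.3/17.69 = 3.000 V.

V_B ≈ 3.00 V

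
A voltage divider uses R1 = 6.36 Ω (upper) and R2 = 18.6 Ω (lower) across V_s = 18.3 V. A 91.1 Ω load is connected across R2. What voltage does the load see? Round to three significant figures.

R2 ‖ R_L = (18.6 × 91.1)/(18.6 + 91.1) = 15.45 Ω.
Now apply the divider: V_out = 18.3 × 0.7083 = 12.96 V.
(Unloaded it would be 13.6 V; the load pulls it down.)

V_out ≈ 13.0 V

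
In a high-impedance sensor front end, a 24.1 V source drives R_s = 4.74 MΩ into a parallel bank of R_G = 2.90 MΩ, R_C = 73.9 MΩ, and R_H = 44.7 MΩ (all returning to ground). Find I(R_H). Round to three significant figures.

I ≈ 0.192 µA

Combine the parallel branches: R_p = (1/2.90 + 1/73.9 + 1/44.7)⁻¹ = 2.627 MΩ.
Node voltage V_A = V_s · R_p/(R_s + R_p) = 24.1 × 0.3565 = 8.593 V.
I(R_H) = V_A / R_H = 8.593/44.7 = 0.1922 µA.
(Check via current divider: I_total = 3.272 µA; share G_k/ΣG = 0.05876 → same result.)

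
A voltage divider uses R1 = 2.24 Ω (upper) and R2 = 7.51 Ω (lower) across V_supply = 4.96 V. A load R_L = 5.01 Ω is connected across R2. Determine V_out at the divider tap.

V_out ≈ 2.84 V

First combine the lower leg with the load: R2 ‖ R_L = 3.005 Ω.
Now apply the divider: V_out = 4.96 × 0.5729 = 2.842 V.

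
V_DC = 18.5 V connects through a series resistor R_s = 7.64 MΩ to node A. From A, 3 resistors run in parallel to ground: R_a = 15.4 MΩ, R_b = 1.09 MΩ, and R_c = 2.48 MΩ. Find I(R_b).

Equivalent of the parallel group: R_p = 0.7217 MΩ.
V_A by voltage divider: V_A = 18.5 × 0.7217/(7.64 + 0.7217) = 1.597 V.
Branch current I = V_A/R_b = 1.597/1.09 = 1.465 µA.

I ≈ 1.46 µA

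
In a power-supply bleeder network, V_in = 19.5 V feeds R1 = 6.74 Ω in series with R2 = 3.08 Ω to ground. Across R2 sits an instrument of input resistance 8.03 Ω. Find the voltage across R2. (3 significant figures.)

V_out ≈ 4.84 V

The load sits in parallel with R2, giving an effective lower resistance R2' = R2·R_L/(R2+R_L) = 2.226 Ω.
Voltage divider with the loaded lower leg: V_out = 19.5 × 2.226/(6.74 + 2.226) = 19.5 × 0.2483 = 4.842 V.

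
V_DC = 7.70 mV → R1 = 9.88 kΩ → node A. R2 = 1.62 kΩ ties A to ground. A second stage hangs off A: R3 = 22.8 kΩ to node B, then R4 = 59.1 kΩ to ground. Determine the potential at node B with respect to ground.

V_B ≈ 0.770 mV

Node A sees R2 in parallel with the series input of stage 2, R3 + R4 = 81.90 kΩ.
Effective lower resistance at A: R2 ‖ 81.90 = 1.589 kΩ.
V_A = 7.70 × 1.589/(9.88 + 1.589) = 1.067 mV.
Stage 2 is unloaded, so V_B = V_A · R4/(R3+R4) = 1.067 × 59.1/81.90 = 0.7696 mV.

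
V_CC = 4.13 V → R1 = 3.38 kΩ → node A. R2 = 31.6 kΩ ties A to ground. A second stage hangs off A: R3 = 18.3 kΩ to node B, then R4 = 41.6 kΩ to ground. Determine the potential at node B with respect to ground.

V_B ≈ 2.47 V

Looking into the second stage from A: R3 + R4 = 59.90 kΩ appears in parallel with R2.
Effective lower resistance at A: R2 ‖ 59.90 = 20.69 kΩ.
So V_A = 4.13 × 0.8596 = 3.550 V.
Then the unloaded second divider: V_B = V_A × R4/(R3+R4) = 3.550 × 0.6945 = 2.465 V.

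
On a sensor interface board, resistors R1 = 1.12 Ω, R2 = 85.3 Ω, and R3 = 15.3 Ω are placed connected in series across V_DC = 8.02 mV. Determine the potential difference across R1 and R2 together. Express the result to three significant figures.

Total series resistance ΣR = 1.12 + 85.3 + 15.3 = 101.7 Ω.
R_{R1..R2} = 1.12 + 85.3 = 86.42 Ω.
V = V_DC · R/ΣR = 8.02 × 0.8496 = 6.814 mV.

V ≈ 6.81 mV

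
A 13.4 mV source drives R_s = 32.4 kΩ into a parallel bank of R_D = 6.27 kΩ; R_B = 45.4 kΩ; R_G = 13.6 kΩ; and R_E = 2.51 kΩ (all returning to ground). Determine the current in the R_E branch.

I ≈ 0.241 µA

Equivalent of the parallel group: R_p = 1.530 kΩ.
V_A = 13.4 × 1.530/33.93 = 0.6044 mV.
I(R_E) = V_A / R_E = 0.6044/2.51 = 0.2408 µA.
(Equivalently: I_total = 0.3949 µA, then current-divider fraction G_k/ΣG = 0.6097.)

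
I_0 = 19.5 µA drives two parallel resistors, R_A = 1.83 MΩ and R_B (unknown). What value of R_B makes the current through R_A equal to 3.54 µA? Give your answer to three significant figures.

In a two-way split, I_A/I_0 = R_B/(R_A + R_B).
With f = 0.1815, R_B = R_A · f/(1−f) = 1.83 × 0.2218 = 0.4059 MΩ.

R_B ≈ 0.406 MΩ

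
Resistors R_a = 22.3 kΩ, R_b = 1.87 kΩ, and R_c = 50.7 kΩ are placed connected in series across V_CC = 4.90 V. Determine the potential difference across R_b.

Total series resistance ΣR = 22.3 + 1.87 + 50.7 = 74.87 kΩ.
V = V_CC · R/ΣR = 4.90 × 0.02498 = 0.1224 V.

V ≈ 0.122 V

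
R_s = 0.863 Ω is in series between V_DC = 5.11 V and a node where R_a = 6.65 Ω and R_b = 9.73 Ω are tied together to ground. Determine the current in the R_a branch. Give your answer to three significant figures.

Parallel bank: R_p = 1/(1/6.65 + 1/9.73) = 3.950 Ω.
Node voltage V_A = V_DC · R_p/(R_s + R_p) = 5.11 × 0.8207 = 4.194 V.
I(R_a) = V_A / R_a = 4.194/6.65 = 0.6306 A.

I ≈ 0.631 A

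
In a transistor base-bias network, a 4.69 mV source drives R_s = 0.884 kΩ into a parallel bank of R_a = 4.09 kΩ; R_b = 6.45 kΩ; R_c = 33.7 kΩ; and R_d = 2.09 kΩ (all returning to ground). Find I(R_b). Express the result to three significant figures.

Combine the parallel branches: R_p = (1/4.09 + 1/6.45 + 1/33.7 + 1/2.09)⁻¹ = 1.102 kΩ.
V_A = 4.69 × 1.102/1.986 = 2.602 mV.
Branch current I = V_A/R_b = 2.602/6.45 = 0.4034 µA.
(Equivalently: I_total = 2.362 µA, then current-divider fraction G_k/ΣG = 0.1708.)

I ≈ 0.403 µA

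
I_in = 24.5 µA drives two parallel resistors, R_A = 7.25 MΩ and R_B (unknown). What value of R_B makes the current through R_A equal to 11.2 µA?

Two-branch current divider: I_A = I_in · R_B/(R_A + R_B).
With f = 0.4571, R_B = R_A · f/(1−f) = 7.25 × 0.8421 = 6.105 MΩ.

R_B ≈ 6.11 MΩ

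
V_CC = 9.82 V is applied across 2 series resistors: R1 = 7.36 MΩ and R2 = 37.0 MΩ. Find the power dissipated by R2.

P ≈ 1.81 µW

ΣR = 44.36 MΩ → I = 9.82/44.36 = 0.2214 µA.
P = I²R = 0.04900 × 37.0 = 1.813 µW.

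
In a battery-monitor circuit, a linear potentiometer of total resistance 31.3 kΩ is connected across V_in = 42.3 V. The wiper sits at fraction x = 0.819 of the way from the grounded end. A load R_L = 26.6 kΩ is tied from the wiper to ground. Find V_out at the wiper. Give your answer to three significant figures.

Lower segment x·R_p = 25.63 kΩ; upper segment (1−x)·R_p = 5.665 kΩ.
(x·R_p) ‖ R_L = 13.05 kΩ.
V_out = 42.3 × 13.05/(5.665 + 13.05) = 29.50 V.

V_out ≈ 29.5 V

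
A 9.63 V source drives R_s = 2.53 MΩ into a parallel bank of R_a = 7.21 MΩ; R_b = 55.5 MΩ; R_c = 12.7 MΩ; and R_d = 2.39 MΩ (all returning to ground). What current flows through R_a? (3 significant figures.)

Parallel bank: R_p = 1/(1/7.21 + 1/55.5 + 1/12.7 + 1/2.39) = 1.529 MΩ.
Node voltage V_A = V_CC · R_p/(R_s + R_p) = 9.63 × 0.3768 = 3.628 V.
Branch current I = V_A/R_a = 3.628/7.21 = 0.5032 µA.

I ≈ 0.503 µA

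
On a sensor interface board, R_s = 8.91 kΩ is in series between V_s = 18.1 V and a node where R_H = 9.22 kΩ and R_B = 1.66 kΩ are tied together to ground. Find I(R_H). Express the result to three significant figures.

I ≈ 0.268 mA

Parallel bank: R_p = 1/(1/9.22 + 1/1.66) = 1.407 kΩ.
Node voltage V_A = V_s · R_p/(R_s + R_p) = 18.1 × 0.1364 = 2.468 V.
Branch current I = V_A/R_H = 2.468/9.22 = 0.2677 mA.
(Equivalently: I_total = 1.754 mA, then current-divider fraction G_k/ΣG = 0.1526.)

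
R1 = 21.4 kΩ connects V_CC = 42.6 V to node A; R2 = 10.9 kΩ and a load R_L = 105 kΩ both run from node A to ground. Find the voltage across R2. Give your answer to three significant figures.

V_out ≈ 13.5 V

The load sits in parallel with R2, giving an effective lower resistance R2' = R2·R_L/(R2+R_L) = 9.875 kΩ.
Voltage divider with the loaded lower leg: V_out = 42.6 × 9.875/(21.4 + 9.875) = 42.6 × 0.3157 = 13.45 V.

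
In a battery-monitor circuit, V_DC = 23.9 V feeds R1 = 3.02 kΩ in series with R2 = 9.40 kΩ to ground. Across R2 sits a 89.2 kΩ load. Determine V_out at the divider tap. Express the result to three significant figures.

R2 ‖ R_L = (9.40 × 89.2)/(9.40 + 89.2) = 8.504 kΩ.
Voltage divider with the loaded lower leg: V_out = 23.9 × 8.504/(3.02 + 8.504) = 23.9 × 0.7379 = 17.64 V.

V_out ≈ 17.6 V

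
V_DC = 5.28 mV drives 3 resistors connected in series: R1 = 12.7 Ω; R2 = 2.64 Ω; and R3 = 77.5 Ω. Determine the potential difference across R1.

Series total: ΣR = 12.7 + 2.64 + 77.5 = 92.84 Ω.
V = V_DC · R/ΣR = 5.28 × 0.1368 = 0.7223 mV.

V ≈ 0.722 mV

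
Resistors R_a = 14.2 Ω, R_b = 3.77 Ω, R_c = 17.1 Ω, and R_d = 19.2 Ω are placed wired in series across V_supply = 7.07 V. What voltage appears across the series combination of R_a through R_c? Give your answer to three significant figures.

V ≈ 4.57 V

Total series resistance ΣR = 14.2 + 3.77 + 17.1 + 19.2 = 54.27 Ω.
R_{R_a..R_c} = 14.2 + 3.77 + 17.1 = 35.07 Ω.
V = V_supply · R/ΣR = 7.07 × 0.6462 = 4.569 V.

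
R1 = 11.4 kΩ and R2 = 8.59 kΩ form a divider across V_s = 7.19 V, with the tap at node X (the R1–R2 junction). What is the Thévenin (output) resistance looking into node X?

Zeroing V_s shorts the top of R1 to ground, so R_th = R1 ‖ R2 = 4.899 kΩ.

R_th ≈ 4.90 kΩ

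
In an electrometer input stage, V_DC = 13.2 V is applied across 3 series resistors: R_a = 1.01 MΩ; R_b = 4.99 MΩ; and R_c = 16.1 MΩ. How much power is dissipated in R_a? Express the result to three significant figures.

P ≈ 0.360 µW

The common current is I = 13.2/22.10 = 0.5973 µA.
V(R_a) = I·R = 0.6033 V; P = V·I = 0.6033 × 0.5973 = 0.3603 µW.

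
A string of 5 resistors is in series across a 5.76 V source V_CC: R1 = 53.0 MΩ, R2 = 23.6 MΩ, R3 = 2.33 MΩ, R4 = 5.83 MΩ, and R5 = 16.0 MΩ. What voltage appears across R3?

ΣR = 53.0 + 23.6 + 2.33 + 5.83 + 16.0 = 100.8 MΩ.
By the voltage-divider rule, V = 5.76 × 2.330/100.8 = 0.1332 V.

V ≈ 0.133 V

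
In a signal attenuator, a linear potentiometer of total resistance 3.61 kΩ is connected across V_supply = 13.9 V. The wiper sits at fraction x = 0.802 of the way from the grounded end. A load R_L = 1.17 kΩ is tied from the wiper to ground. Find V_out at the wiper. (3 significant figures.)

Split the track: R_lower = x·R_p = 2.895 kΩ, R_upper = (1−x)·R_p = 0.7148 kΩ.
R_L loads the lower segment: effective lower R = 0.8333 kΩ.
V_out = 13.9 × 0.8333/(0.7148 + 0.8333) = 7.482 V.

V_out ≈ 7.48 V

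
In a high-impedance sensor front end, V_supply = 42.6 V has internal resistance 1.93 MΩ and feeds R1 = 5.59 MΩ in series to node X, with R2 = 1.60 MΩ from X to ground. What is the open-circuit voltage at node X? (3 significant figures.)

R1' = 1.93 + 5.59 = 7.520 MΩ (source resistance + R1).
With X open, the divider is unloaded: V_th = 42.6 × 1.60/9.120 = 7.474 V.

V_th ≈ 7.47 V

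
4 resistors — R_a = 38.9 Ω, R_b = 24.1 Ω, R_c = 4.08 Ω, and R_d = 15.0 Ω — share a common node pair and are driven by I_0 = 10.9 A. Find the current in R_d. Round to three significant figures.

I ≈ 1.92 A

ΣG = 1/38.9 + 1/24.1 + 1/4.08 + 1/15.0 = 0.3790.
Current divider: I(R_d) = I_0 · G_k/ΣG = 10.9 × (0.06667/0.3790) = 10.9 × 0.1759 = 1.918 A.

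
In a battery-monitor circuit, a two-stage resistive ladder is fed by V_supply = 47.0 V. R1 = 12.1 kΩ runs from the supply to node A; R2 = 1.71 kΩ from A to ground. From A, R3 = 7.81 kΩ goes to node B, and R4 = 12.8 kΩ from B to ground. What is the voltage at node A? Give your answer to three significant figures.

V_A ≈ 5.43 V

Looking into the second stage from A: R3 + R4 = 20.61 kΩ appears in parallel with R2.
R2 ‖ (R3+R4) = 1.579 kΩ.
First divider: V_A = V_supply · 1.579/(12.1 + 1.579) = 5.425 V.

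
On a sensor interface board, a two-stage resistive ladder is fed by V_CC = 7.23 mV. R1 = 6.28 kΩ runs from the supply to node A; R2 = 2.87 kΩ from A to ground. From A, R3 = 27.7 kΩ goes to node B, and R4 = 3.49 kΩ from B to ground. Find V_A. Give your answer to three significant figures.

Looking into the second stage from A: R3 + R4 = 31.19 kΩ appears in parallel with R2.
R2 ‖ (R3+R4) = 2.628 kΩ.
First divider: V_A = V_CC · 2.628/(6.28 + 2.628) = 2.133 mV.

V_A ≈ 2.13 mV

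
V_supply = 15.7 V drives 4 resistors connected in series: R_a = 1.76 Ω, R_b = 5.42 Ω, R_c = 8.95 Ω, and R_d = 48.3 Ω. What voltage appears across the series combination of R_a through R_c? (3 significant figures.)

ΣR = 1.76 + 5.42 + 8.95 + 48.3 = 64.43 Ω.
R_{R_a..R_c} = 1.76 + 5.42 + 8.95 = 16.13 Ω.
By the voltage-divider rule, V = 15.7 × 16.13/64.43 = 3.930 V.

V ≈ 3.93 V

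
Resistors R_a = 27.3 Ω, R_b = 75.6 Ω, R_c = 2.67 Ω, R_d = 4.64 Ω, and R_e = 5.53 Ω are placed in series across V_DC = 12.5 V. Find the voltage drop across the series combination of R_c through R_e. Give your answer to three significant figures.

ΣR = 27.3 + 75.6 + 2.67 + 4.64 + 5.53 = 115.7 Ω.
R_{R_c..R_e} = 2.67 + 4.64 + 5.53 = 12.84 Ω.
Voltage divider: V = V_DC · (12.84 / 115.7) = 12.5 × 0.1109 = 1.387 V.

V ≈ 1.39 V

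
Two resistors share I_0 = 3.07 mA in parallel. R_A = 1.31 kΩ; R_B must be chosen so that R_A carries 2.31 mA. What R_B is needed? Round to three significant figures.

In a two-way split, I_A/I_0 = R_B/(R_A + R_B).
2.31/3.07 = R_B/(R_A + R_B) → R_B = R_A · (0.7524)/(1 − 0.7524) = 1.31 × 3.039 = 3.982 kΩ.

R_B ≈ 3.98 kΩ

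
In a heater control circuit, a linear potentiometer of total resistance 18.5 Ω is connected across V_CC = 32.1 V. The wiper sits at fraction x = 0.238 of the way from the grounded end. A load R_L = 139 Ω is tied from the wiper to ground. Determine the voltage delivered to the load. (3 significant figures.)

V_out ≈ 7.46 V

Split the track: R_lower = x·R_p = 4.403 Ω, R_upper = (1−x)·R_p = 14.10 Ω.
R_L loads the lower segment: effective lower R = 4.268 Ω.
V_out = 32.1 × 4.268/(14.10 + 4.268) = 7.460 V.
(Unloaded: V_out = x·V_CC = 7.64 V.)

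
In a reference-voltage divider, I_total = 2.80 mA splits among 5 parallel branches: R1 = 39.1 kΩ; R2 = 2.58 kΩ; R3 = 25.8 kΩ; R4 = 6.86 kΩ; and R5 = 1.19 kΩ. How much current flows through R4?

I ≈ 0.284 mA

Conductances: ΣG = 1/39.1 + 1/2.58 + 1/25.8 + 1/6.86 + 1/1.19 = 1.438 (1/kΩ).
Current divider: I(R4) = I_total · G_k/ΣG = 2.80 × (0.1458/1.438) = 2.80 × 0.1014 = 0.2838 mA.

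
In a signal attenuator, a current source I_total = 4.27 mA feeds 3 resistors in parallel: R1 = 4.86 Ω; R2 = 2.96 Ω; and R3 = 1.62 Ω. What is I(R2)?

I ≈ 1.24 mA

ΣG = 1/4.86 + 1/2.96 + 1/1.62 = 1.161.
Current divider: I(R2) = I_total · G_k/ΣG = 4.27 × (0.3378/1.161) = 4.27 × 0.2910 = 1.243 mA.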